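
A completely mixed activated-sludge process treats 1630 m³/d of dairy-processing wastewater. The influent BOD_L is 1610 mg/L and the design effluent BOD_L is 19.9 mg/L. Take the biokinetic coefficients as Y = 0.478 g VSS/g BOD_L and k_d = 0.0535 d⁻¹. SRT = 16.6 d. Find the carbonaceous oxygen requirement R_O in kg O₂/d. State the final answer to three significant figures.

R_O ≈ 1660 kg O₂/d

Observed yield with endogenous decay: Y_obs = Y / (1 + k_d·θ_c) = 0.478 / (1 + 0.0535 × 16.6) = 0.478 / 1.888 = 0.2532 g VSS/g BOD_L.
Substrate removed = Q·(S₀ − S) = 1630 m³/d × (1610 − 19.9) g/m³ = 2.59×10^6 g/d = 2592 kg/d.
Biomass synthesised: P_X = Y_obs × 2592 = 656.2 kg VSS/d.
R_O = Q·(S₀ − S) − 1.42·P_X = 2592 − 1.42 × 656.2 = 1660 kg O₂/d.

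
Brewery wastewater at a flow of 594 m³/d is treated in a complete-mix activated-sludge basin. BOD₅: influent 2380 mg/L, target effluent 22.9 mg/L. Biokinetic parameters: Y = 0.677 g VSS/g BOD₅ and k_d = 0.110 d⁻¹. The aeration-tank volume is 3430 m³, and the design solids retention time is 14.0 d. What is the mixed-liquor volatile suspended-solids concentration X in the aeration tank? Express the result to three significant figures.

X ≈ 1520 mg/L

Solving the biomass balance for X: X = Y Q (S₀−S) θ_c / [V (1+k_d θ_c)] = 0.677 × 594 × (2380 − 22.9) × 14.0 / [3430 × (1 + 0.110 × 14.0)] = 1523 mg/L.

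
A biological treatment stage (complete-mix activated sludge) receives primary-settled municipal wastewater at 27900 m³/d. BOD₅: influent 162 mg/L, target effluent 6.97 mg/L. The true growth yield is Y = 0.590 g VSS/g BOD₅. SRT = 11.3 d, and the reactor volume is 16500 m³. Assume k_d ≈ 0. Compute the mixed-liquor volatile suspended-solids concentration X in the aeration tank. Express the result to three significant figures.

X = Y·Q·ΔS·θ_c / V = 0.590 × 27900 × (162 − 6.97) × 11.3 / 16500 = 1748 mg/L.

X ≈ 1750 mg/L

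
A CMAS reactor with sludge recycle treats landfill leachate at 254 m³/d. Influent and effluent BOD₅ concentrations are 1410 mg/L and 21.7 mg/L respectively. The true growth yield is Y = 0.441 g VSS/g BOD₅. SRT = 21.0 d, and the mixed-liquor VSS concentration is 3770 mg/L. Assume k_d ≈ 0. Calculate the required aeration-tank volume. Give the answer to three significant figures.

V ≈ 866 m³

V·X = Y·Q·ΔS·θ_c gives V = 0.441 × 254 × (1410 − 21.7) × 21.0 / 3770 = 866.2 m³.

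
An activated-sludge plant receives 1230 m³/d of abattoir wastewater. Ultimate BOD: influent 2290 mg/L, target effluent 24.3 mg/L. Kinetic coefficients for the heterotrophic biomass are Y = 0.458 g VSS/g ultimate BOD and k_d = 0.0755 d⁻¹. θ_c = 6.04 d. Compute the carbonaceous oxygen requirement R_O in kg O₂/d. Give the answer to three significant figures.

The observed yield is Y_obs = Y/(1 + k_d·θ_c) = 0.458 / (1 + 0.0755 × 6.04) = 0.458 / 1.456 = 0.3146 g VSS per g ultimate BOD removed.
Mass of ultimate BOD removed per day: Q(S₀ − S) = 1230 × 2266 g/m³ = 2787 kg/d.
Net sludge production P_X = 0.3146 × 2787 = 876.6 kg VSS/d.
Carbonaceous O₂ demand = substrate oxidised − cell-mass equivalent = 2787 − 1.42 × 876.6 = 1542 kg O₂/d.

R_O ≈ 1540 kg O₂/d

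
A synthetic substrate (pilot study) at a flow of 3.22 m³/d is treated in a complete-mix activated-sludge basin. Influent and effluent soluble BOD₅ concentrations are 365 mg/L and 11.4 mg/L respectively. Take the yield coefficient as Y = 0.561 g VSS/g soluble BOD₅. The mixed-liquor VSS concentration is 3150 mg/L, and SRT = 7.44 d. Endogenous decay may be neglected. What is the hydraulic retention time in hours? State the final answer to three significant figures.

τ ≈ 11.2 h

With k_d = 0 the design equation reduces to V = Y Q (S₀−S) θ_c / X = 0.561 × 3.22 × (365 − 11.4) × 7.44 / 3150 = 1.509 m³.
Hydraulic retention time τ = V/Q = 1.509 / 3.22 = 0.4685 d = 11.24 h.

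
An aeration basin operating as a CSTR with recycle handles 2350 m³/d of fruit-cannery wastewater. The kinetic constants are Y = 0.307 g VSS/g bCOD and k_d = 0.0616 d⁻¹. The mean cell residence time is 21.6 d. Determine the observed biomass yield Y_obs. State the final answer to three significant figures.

Y_obs = Y / (1 + k_d θ_c) = 0.307 / (1 + 0.0616 × 21.6) = 0.307 / 2.331 = 0.1317.

Y_obs ≈ 0.132 g VSS/g bCOD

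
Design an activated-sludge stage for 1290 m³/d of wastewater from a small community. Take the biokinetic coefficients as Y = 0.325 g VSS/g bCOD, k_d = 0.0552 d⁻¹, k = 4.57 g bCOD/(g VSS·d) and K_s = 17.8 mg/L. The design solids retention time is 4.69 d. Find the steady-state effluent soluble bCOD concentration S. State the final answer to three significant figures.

From the Monod/SRT balance for a CMAS, S = K_s·(1+k_d θ_c)/[θ_c·(Y k − k_d) − 1] = 17.8 × (1 + 0.0552 × 4.69) / [4.69 × (0.325 × 4.57 − 0.0552) − 1] = 22.41 / 5.707 = 3.926 mg/L.

S ≈ 3.93 mg/L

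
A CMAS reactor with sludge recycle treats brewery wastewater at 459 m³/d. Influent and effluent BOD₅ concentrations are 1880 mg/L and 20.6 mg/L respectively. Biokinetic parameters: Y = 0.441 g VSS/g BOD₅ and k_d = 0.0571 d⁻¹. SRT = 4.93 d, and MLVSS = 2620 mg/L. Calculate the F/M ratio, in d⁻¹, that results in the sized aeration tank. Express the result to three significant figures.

From the SRT design equation V = Y Q (S₀−S) θ_c / [X (1 + k_d θ_c)] = 0.441 × 459 × (1880 − 20.6) × 4.93 / [2620 × (1 + 0.0571 × 4.93)] = 1.86×10^6 / 3358 = 552.6 m³.
F/M = applied load / biomass = Q·S₀/(V·X) = 459 × 1880 / (552.6 × 2620) = 0.5960 d⁻¹.

F/M ≈ 0.596 d⁻¹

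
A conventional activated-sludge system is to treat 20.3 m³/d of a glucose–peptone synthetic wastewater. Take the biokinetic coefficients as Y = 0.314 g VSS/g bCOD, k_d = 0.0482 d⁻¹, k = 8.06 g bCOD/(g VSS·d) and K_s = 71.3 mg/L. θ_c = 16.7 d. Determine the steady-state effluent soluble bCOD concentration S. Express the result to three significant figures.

S ≈ 3.18 mg/L

From the Monod/SRT balance for a CMAS, S = K_s·(1+k_d θ_c)/[θ_c·(Y k − k_d) − 1] = 71.3 × (1 + 0.0482 × 16.7) / [16.7 × (0.314 × 8.06 − 0.0482) − 1] = 128.7 / 40.46 = 3.181 mg/L.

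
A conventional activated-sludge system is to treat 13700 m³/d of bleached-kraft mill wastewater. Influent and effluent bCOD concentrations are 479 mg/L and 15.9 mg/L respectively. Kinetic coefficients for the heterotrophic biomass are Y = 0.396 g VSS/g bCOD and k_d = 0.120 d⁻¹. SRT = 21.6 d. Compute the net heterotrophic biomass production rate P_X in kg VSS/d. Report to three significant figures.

Observed yield with endogenous decay: Y_obs = Y / (1 + k_d·θ_c) = 0.396 / (1 + 0.120 × 21.6) = 0.396 / 3.592 = 0.1102 g VSS/g bCOD.
ΔS = 479 − 15.9 = 463.1 mg/L, so the substrate removal rate is 13700 × 463.1/1000 = 6344 kg bCOD/d.
So the net sludge growth is P_X = 0.1102 × 6344 = 699.4 kg VSS/d.

P_X ≈ 699 kg VSS/d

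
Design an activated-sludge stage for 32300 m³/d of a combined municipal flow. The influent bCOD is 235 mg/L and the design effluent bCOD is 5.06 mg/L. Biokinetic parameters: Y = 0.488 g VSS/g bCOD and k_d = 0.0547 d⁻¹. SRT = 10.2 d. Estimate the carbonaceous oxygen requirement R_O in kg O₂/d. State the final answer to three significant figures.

Correct the yield for decay: Y_obs = Y/(1 + k_d θ_c) = 0.488 / (1 + 0.0547 × 10.2) = 0.488 / 1.558 = 0.3132.
ΔS = 235 − 5.06 = 229.9 mg/L, so the substrate removal rate is 32300 × 229.9/1000 = 7427 kg bCOD/d.
Biomass synthesised: P_X = Y_obs × 7427 = 2326 kg VSS/d.
R_O = Q·(S₀ − S) − 1.42·P_X = 7427 − 1.42 × 2326 = 4124 kg O₂/d.

R_O ≈ 4120 kg O₂/d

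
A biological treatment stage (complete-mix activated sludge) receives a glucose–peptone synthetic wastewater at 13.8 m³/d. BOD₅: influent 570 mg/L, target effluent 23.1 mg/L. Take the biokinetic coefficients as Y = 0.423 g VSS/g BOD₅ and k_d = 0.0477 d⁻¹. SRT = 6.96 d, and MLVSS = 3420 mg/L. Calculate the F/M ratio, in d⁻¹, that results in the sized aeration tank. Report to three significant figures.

From the SRT design equation V = Y Q (S₀−S) θ_c / [X (1 + k_d θ_c)] = 0.423 × 13.8 × (570 − 23.1) × 6.96 / [3420 × (1 + 0.0477 × 6.96)] = 2.22×10^4 / 4555 = 4.878 m³.
F/M = Q·S₀ / (V·X) = 13.8 × 570 / (4.878 × 3420) = 0.4715 g BOD₅·(g VSS·d)⁻¹.

F/M ≈ 0.472 d⁻¹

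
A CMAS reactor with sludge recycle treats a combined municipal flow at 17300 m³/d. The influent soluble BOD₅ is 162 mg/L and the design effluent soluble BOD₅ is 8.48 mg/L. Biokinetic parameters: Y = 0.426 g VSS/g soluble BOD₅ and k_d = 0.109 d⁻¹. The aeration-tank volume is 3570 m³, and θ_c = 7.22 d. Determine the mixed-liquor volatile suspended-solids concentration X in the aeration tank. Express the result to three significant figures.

Solving the biomass balance for X: X = Y Q (S₀−S) θ_c / [V (1+k_d θ_c)] = 0.426 × 17300 × (162 − 8.48) × 7.22 / [3570 × (1 + 0.109 × 7.22)] = 1280 mg/L.

X ≈ 1280 mg/L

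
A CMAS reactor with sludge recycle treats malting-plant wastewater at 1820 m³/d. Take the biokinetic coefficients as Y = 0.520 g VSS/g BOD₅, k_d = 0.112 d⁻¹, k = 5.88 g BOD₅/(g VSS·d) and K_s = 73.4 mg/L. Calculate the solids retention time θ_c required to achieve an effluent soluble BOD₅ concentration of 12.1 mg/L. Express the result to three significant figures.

θ_c ≈ 3.12 d

From 1/θ_c = Y·k·S/(K_s + S) − k_d: Y·k·S/(K_s+S) = 0.520 × 5.88 × 12.1 / (73.4 + 12.1) = 0.4327 d⁻¹.
θ_c = 1/(μ − k_d) = 1/(0.4327 − 0.112) = 1/0.3207 = 3.118 d.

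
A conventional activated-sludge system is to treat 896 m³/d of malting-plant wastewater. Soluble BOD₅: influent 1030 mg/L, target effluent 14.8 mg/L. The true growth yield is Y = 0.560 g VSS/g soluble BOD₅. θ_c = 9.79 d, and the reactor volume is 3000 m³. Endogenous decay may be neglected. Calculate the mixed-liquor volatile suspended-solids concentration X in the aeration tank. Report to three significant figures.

X = Y·Q·ΔS·θ_c / V = 0.560 × 896 × (1030 − 14.8) × 9.79 / 3000 = 1662 mg/L.

X ≈ 1660 mg/L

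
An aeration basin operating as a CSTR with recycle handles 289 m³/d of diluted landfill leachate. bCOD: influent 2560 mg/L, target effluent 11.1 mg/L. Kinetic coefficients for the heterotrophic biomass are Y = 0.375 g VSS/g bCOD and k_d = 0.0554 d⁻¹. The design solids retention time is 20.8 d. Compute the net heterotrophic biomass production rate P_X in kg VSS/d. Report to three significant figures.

P_X ≈ 128 kg VSS/d

Observed yield with endogenous decay: Y_obs = Y / (1 + k_d·θ_c) = 0.375 / (1 + 0.0554 × 20.8) = 0.375 / 2.152 = 0.1742 g VSS/g bCOD.
ΔS = 2560 − 11.1 = 2549 mg/L, so the substrate removal rate is 289 × 2549/1000 = 736.6 kg bCOD/d.
So the net sludge growth is P_X = 0.1742 × 736.6 = 128.3 kg VSS/d.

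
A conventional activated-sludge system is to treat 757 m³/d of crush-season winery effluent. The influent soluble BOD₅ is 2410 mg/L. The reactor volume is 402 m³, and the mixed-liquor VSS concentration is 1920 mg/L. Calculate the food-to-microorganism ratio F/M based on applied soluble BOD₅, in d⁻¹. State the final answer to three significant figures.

F/M = Q·S₀ / (V·X) = 757 × 2410 / (402.0 × 1920) = 2.364 g soluble BOD₅·(g VSS·d)⁻¹.

F/M ≈ 2.36 d⁻¹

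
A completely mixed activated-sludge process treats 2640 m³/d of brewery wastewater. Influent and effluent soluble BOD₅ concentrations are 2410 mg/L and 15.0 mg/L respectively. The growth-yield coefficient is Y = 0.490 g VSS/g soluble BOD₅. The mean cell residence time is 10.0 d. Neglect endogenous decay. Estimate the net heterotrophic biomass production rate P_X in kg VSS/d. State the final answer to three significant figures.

Since k_d ≈ 0, Y_obs = Y = 0.490 g VSS/g soluble BOD₅.
Q·(S₀ − S) = 2640 × (2410 − 15.0) × 10⁻³ = 6323 kg/d removed.
So the net sludge growth is P_X = 0.4900 × 6323 = 3098 kg VSS/d.

P_X ≈ 3100 kg VSS/d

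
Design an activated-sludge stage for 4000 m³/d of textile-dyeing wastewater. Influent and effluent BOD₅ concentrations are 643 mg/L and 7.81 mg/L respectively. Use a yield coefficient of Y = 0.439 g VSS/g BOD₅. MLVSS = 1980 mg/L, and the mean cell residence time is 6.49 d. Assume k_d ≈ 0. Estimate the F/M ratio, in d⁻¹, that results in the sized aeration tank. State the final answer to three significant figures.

F/M ≈ 0.355 d⁻¹

V·X = Y·Q·ΔS·θ_c gives V = 0.439 × 4000 × (643 − 7.81) × 6.49 / 1980 = 3656 m³.
Food-to-microorganism ratio F/M = Q S₀ / (V X) = 4000 × 643 / (3656 × 1980) = 0.3553 d⁻¹.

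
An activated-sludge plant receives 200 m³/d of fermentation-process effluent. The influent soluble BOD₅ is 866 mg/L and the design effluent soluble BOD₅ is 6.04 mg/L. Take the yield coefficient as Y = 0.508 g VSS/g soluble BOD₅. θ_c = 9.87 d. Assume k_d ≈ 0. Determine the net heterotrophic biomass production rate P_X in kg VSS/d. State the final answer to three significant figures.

With endogenous decay neglected, the observed yield equals the true yield: Y_obs = Y = 0.508 g VSS/g soluble BOD₅.
Q·(S₀ − S) = 200 × (866 − 6.04) × 10⁻³ = 172.0 kg/d removed.
P_X = Y_obs · Q(S₀ − S) = 0.5080 × 172.0 = 87.37 kg VSS/d.

P_X ≈ 87.4 kg VSS/d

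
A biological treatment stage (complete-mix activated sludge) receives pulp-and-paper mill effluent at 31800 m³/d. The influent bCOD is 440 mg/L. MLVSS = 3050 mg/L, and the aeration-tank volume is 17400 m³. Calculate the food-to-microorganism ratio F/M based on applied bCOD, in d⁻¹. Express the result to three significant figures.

F/M = Q·S₀ / (V·X) = 31800 × 440 / (17400 × 3050) = 0.2637 g bCOD·(g VSS·d)⁻¹.

F/M ≈ 0.264 d⁻¹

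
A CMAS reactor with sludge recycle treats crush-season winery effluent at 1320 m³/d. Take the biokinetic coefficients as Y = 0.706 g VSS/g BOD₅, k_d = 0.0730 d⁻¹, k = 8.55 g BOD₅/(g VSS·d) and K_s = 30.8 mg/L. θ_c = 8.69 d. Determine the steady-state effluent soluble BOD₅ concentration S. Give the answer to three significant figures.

S ≈ 0.991 mg/L

From the Monod/SRT balance for a CMAS, S = K_s·(1+k_d θ_c)/[θ_c·(Y k − k_d) − 1] = 30.8 × (1 + 0.0730 × 8.69) / [8.69 × (0.706 × 8.55 − 0.0730) − 1] = 50.34 / 50.82 = 0.9905 mg/L.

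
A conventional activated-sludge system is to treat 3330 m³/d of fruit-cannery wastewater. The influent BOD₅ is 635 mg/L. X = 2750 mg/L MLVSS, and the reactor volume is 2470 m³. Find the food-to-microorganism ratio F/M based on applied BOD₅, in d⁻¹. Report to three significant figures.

F/M ≈ 0.311 d⁻¹

F/M = Q·S₀ / (V·X) = 3330 × 635 / (2470 × 2750) = 0.3113 g BOD₅·(g VSS·d)⁻¹.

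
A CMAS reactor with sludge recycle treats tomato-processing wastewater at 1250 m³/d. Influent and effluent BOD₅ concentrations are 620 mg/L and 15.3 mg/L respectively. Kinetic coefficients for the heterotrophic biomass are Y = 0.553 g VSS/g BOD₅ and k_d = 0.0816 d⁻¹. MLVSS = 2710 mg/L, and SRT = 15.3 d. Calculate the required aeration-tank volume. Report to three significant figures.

From the SRT design equation V = Y Q (S₀−S) θ_c / [X (1 + k_d θ_c)] = 0.553 × 1250 × (620 − 15.3) × 15.3 / [2710 × (1 + 0.0816 × 15.3)] = 6.4×10^6 / 6093 = 1050 m³.

V ≈ 1050 m³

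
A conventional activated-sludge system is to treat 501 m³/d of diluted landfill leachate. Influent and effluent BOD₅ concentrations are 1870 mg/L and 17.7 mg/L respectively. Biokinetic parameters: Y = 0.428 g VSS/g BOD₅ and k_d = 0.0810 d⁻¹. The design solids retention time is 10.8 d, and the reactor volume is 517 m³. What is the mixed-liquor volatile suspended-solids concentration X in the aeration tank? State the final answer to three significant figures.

X ≈ 4430 mg/L

X = Y·Q·ΔS·θ_c / [V·(1 + k_d θ_c)] = 0.428 × 501 × (1870 − 17.7) × 10.8 / [517 × (1 + 0.0810 × 10.8)] = 4426 mg/L.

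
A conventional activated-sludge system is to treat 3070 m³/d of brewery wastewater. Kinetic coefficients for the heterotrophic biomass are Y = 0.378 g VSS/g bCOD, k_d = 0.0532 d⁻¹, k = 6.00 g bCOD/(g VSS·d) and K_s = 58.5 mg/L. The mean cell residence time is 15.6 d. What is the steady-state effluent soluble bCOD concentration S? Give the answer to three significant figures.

Effluent substrate depends only on kinetics and SRT: S = K_s(1 + k_d θ_c) / [θ_c(Yk − k_d) − 1] = 58.5 × (1 + 0.0532 × 15.6) / [15.6 × (0.378 × 6.00 − 0.0532) − 1] = 107.1 / 33.55 = 3.191 mg/L.

S ≈ 3.19 mg/L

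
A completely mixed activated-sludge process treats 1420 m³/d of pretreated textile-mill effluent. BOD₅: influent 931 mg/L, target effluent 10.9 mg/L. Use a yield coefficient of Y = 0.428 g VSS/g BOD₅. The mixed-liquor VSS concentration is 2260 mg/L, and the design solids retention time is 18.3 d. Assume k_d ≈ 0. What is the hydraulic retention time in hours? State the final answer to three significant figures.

With k_d = 0 the design equation reduces to V = Y Q (S₀−S) θ_c / X = 0.428 × 1420 × (931 − 10.9) × 18.3 / 2260 = 4528 m³.
Hydraulic retention time τ = V/Q = 4528 / 1420 = 3.189 d = 76.53 h.

τ ≈ 76.5 h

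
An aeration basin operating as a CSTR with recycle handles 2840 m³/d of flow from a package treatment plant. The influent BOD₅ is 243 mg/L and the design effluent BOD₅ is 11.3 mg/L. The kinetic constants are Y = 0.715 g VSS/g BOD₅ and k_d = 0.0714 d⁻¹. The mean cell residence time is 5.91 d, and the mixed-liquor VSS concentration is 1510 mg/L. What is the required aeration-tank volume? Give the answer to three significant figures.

From the SRT design equation V = Y Q (S₀−S) θ_c / [X (1 + k_d θ_c)] = 0.715 × 2840 × (243 − 11.3) × 5.91 / [1510 × (1 + 0.0714 × 5.91)] = 2.78×10^6 / 2147 = 1295 m³.

V ≈ 1290 m³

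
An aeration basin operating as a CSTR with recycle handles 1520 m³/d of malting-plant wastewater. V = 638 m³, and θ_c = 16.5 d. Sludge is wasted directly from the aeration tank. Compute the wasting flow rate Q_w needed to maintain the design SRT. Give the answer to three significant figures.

Q_w ≈ 38.7 m³/d

With mixed-liquor wasting, θ_c = V/Q_w, so Q_w = V/θ_c = 638.0/16.5 = 38.67 m³/d.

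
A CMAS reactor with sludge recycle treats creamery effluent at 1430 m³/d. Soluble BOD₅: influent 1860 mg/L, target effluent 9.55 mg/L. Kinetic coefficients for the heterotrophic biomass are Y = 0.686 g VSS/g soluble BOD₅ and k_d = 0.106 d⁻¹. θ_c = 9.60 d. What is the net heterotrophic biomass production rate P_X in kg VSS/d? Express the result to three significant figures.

Y_obs = Y / (1 + k_d θ_c) = 0.686 / (1 + 0.106 × 9.60) = 0.686 / 2.018 = 0.3400.
ΔS = 1860 − 9.55 = 1850 mg/L, so the substrate removal rate is 1430 × 1850/1000 = 2646 kg soluble BOD₅/d.
So the net sludge growth is P_X = 0.3400 × 2646 = 899.7 kg VSS/d.

P_X ≈ 900 kg VSS/d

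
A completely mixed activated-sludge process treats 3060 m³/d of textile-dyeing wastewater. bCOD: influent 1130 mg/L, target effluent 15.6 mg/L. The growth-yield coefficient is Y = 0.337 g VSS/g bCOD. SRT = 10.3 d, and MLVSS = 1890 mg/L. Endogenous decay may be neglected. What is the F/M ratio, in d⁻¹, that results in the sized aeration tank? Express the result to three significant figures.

With k_d = 0 the design equation reduces to V = Y Q (S₀−S) θ_c / X = 0.337 × 3060 × (1130 − 15.6) × 10.3 / 1890 = 6263 m³.
F/M = applied load / biomass = Q·S₀/(V·X) = 3060 × 1130 / (6263 × 1890) = 0.2921 d⁻¹.

F/M ≈ 0.292 d⁻¹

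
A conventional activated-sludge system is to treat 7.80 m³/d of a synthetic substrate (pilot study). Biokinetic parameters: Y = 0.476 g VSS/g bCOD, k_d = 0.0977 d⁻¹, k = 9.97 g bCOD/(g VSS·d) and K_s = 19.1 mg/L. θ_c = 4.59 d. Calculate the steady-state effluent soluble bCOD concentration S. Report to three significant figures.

For a completely mixed reactor with recycle the Lawrence–McCarty relation gives S = K_s·(1 + k_d·θ_c) / [θ_c·(Y·k − k_d) − 1] = 19.1 × (1 + 0.0977 × 4.59) / [4.59 × (0.476 × 9.97 − 0.0977) − 1] = 27.67 / 20.33 = 1.361 mg/L.

S ≈ 1.36 mg/L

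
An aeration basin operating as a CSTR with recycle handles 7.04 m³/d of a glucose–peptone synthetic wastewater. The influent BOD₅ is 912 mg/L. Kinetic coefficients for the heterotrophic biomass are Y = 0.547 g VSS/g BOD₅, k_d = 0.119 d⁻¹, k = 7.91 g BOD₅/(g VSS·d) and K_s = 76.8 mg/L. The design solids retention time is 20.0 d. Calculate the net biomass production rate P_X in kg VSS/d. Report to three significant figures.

P_X ≈ 1.04 kg VSS/d

Effluent substrate depends only on kinetics and SRT: S = K_s(1 + k_d θ_c) / [θ_c(Yk − k_d) − 1] = 76.8 × (1 + 0.119 × 20.0) / [20.0 × (0.547 × 7.91 − 0.119) − 1] = 259.6 / 83.16 = 3.122 mg/L.
Y_obs = Y / (1 + k_d θ_c) = 0.547 / (1 + 0.119 × 20.0) = 0.547 / 3.380 = 0.1618.
ΔS = 912 − 3.12 = 908.9 mg/L, so the substrate removal rate is 7.04 × 908.9/1000 = 6.399 kg BOD₅/d.
Net biomass production P_X = Y_obs × Q·(S₀ − S) = 0.1618 × 6.399 = 1.035 kg VSS/d.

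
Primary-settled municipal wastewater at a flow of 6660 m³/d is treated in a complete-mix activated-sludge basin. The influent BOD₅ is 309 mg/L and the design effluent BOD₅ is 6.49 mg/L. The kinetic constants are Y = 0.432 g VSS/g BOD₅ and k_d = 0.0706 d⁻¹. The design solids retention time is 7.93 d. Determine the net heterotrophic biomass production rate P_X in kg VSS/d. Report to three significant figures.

P_X ≈ 558 kg VSS/d

Correct the yield for decay: Y_obs = Y/(1 + k_d θ_c) = 0.432 / (1 + 0.0706 × 7.93) = 0.432 / 1.560 = 0.2769.
Q·(S₀ − S) = 6660 × (309 − 6.49) × 10⁻³ = 2015 kg/d removed.
P_X = Y_obs · Q(S₀ − S) = 0.2769 × 2015 = 558.0 kg VSS/d.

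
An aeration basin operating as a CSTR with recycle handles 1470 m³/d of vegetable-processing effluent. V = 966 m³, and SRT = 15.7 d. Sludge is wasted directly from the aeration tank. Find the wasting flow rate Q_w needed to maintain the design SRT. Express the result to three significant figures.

For wasting at MLVSS concentration, Q_w = V/θ_c = 966.0/15.7 = 61.53 m³/d.

Q_w ≈ 61.5 m³/d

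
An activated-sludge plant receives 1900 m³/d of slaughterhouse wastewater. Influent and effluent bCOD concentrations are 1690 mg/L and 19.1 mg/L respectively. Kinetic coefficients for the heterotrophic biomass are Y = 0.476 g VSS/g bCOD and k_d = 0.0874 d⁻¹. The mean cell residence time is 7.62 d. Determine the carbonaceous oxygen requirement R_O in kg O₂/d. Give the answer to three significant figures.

R_O ≈ 1890 kg O₂/d

Y_obs = Y / (1 + k_d θ_c) = 0.476 / (1 + 0.0874 × 7.62) = 0.476 / 1.666 = 0.2857.
Q·(S₀ − S) = 1900 × (1690 − 19.1) × 10⁻³ = 3175 kg/d removed.
Net sludge production P_X = 0.2857 × 3175 = 907.1 kg VSS/d.
R_O = Q·(S₀ − S) − 1.42·P_X = 3175 − 1.42 × 907.1 = 1887 kg O₂/d.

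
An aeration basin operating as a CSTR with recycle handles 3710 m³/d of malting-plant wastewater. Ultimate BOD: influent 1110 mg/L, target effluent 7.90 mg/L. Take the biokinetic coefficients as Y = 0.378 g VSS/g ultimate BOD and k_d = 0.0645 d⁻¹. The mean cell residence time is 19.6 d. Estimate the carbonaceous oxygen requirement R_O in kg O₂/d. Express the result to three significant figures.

Observed yield with endogenous decay: Y_obs = Y / (1 + k_d·θ_c) = 0.378 / (1 + 0.0645 × 19.6) = 0.378 / 2.264 = 0.1669 g VSS/g ultimate BOD.
Mass of ultimate BOD removed per day: Q(S₀ − S) = 3710 × 1102 g/m³ = 4089 kg/d.
Net sludge production P_X = 0.1669 × 4089 = 682.6 kg VSS/d.
R_O = Q·ΔS − 1.42 P_X = 4089 − 969.3 = 3119 kg O₂/d.

R_O ≈ 3120 kg O₂/d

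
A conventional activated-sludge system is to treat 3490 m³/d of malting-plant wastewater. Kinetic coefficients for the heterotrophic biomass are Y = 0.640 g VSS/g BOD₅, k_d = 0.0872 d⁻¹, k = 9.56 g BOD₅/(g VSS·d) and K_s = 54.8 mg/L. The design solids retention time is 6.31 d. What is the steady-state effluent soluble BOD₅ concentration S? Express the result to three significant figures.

For a completely mixed reactor with recycle the Lawrence–McCarty relation gives S = K_s·(1 + k_d·θ_c) / [θ_c·(Y·k − k_d) − 1] = 54.8 × (1 + 0.0872 × 6.31) / [6.31 × (0.640 × 9.56 − 0.0872) − 1] = 84.95 / 37.06 = 2.292 mg/L.

S ≈ 2.29 mg/L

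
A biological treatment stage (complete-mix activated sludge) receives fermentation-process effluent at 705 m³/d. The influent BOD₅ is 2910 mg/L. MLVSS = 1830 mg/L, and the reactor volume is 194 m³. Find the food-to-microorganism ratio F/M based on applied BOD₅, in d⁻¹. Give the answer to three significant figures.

F/M = applied load / biomass = Q·S₀/(V·X) = 705 × 2910 / (194.0 × 1830) = 5.779 d⁻¹.

F/M ≈ 5.78 d⁻¹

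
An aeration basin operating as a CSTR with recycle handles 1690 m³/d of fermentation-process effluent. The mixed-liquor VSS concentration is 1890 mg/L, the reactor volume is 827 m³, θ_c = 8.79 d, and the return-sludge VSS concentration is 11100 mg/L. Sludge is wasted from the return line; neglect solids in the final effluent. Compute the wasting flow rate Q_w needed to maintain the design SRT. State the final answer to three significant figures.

θ_c = V·X/(Q_w·X_r) when wasting from the recycle, so Q_w = V·X/(θ_c·X_r) = 827.0 × 1890 / (8.79 × 11100) = 16.02 m³/d.

Q_w ≈ 16.0 m³/d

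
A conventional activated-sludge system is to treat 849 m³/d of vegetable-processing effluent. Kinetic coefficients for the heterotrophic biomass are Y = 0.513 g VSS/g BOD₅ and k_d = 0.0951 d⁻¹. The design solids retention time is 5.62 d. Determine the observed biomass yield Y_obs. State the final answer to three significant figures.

Y_obs ≈ 0.334 g VSS/g BOD₅

Correct the yield for decay: Y_obs = Y/(1 + k_d θ_c) = 0.513 / (1 + 0.0951 × 5.62) = 0.513 / 1.534 = 0.3343.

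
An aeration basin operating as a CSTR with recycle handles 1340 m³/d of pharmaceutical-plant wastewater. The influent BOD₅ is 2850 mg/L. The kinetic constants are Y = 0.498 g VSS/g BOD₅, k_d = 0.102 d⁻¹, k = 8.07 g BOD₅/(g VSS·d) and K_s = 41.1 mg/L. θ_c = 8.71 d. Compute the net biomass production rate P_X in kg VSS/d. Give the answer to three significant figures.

From the Monod/SRT balance for a CMAS, S = K_s·(1+k_d θ_c)/[θ_c·(Y k − k_d) − 1] = 41.1 × (1 + 0.102 × 8.71) / [8.71 × (0.498 × 8.07 − 0.102) − 1] = 77.61 / 33.12 = 2.344 mg/L.
The observed yield is Y_obs = Y/(1 + k_d·θ_c) = 0.498 / (1 + 0.102 × 8.71) = 0.498 / 1.888 = 0.2637 g VSS per g BOD₅ removed.
Mass of BOD₅ removed per day: Q(S₀ − S) = 1340 × 2848 g/m³ = 3816 kg/d.
So the net sludge growth is P_X = 0.2637 × 3816 = 1006 kg VSS/d.

P_X ≈ 1010 kg VSS/d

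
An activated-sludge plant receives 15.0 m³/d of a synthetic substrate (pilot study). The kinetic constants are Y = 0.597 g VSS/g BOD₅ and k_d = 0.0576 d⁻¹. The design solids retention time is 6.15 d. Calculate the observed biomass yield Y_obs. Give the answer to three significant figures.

Y_obs ≈ 0.441 g VSS/g BOD₅

The observed yield is Y_obs = Y/(1 + k_d·θ_c) = 0.597 / (1 + 0.0576 × 6.15) = 0.597 / 1.354 = 0.4408 g VSS per g BOD₅ removed.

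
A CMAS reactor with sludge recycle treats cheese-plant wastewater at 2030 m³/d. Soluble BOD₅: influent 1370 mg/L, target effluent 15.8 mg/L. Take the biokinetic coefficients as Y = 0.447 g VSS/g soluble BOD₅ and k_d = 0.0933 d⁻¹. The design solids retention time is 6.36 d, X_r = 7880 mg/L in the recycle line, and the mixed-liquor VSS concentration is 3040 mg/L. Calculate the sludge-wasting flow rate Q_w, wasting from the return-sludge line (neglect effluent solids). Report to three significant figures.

From the SRT design equation V = Y Q (S₀−S) θ_c / [X (1 + k_d θ_c)] = 0.447 × 2030 × (1370 − 15.8) × 6.36 / [3040 × (1 + 0.0933 × 6.36)] = 7.82×10^6 / 4844 = 1613 m³.
θ_c = V·X/(Q_w·X_r) when wasting from the recycle, so Q_w = V·X/(θ_c·X_r) = 1613 × 3040 / (6.36 × 7880) = 97.87 m³/d.

Q_w ≈ 97.9 m³/d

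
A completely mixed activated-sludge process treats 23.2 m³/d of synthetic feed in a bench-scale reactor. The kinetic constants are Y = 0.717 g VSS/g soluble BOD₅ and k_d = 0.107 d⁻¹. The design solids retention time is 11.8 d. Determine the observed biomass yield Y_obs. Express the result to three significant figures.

Y_obs ≈ 0.317 g VSS/g soluble BOD₅

Y_obs = Y / (1 + k_d θ_c) = 0.717 / (1 + 0.107 × 11.8) = 0.717 / 2.263 = 0.3169.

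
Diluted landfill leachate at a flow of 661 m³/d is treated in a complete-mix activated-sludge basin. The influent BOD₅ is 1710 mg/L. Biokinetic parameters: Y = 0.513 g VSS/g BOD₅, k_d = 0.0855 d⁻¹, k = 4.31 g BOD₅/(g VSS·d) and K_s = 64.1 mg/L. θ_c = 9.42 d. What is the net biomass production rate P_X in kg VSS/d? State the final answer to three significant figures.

P_X ≈ 320 kg VSS/d

Effluent substrate depends only on kinetics and SRT: S = K_s(1 + k_d θ_c) / [θ_c(Yk − k_d) − 1] = 64.1 × (1 + 0.0855 × 9.42) / [9.42 × (0.513 × 4.31 − 0.0855) − 1] = 115.7 / 19.02 = 6.084 mg/L.
Observed yield with endogenous decay: Y_obs = Y / (1 + k_d·θ_c) = 0.513 / (1 + 0.0855 × 9.42) = 0.513 / 1.805 = 0.2841 g VSS/g BOD₅.
Q·(S₀ − S) = 661 × (1710 − 6.08) × 10⁻³ = 1126 kg/d removed.
Biomass produced: P_X = Y_obs·Q·ΔS = 0.2841 × 1126 ≈ 320.0 kg VSS/d.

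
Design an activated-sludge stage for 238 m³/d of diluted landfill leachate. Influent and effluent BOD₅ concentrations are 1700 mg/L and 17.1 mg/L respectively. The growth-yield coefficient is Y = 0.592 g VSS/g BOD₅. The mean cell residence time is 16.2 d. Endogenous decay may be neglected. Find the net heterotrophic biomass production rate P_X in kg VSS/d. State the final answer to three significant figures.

P_X ≈ 237 kg VSS/d

No decay correction is needed, so Y_obs = Y = 0.592.
Substrate removed = Q·(S₀ − S) = 238 m³/d × (1700 − 17.1) g/m³ = 4.01×10^5 g/d = 400.5 kg/d.
So the net sludge growth is P_X = 0.5920 × 400.5 = 237.1 kg VSS/d.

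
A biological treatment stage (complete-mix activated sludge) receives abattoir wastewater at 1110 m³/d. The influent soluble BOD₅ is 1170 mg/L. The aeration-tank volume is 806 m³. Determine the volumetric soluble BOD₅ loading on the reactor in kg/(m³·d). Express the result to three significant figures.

Volumetric loading L_v = Q·S₀ / V = 1110 × 1170 g/m³ / 806.0 m³ = 1611 g/(m³·d) = 1.611 kg soluble BOD₅/(m³·d).

L_v ≈ 1.61 kg soluble BOD₅/(m³·d)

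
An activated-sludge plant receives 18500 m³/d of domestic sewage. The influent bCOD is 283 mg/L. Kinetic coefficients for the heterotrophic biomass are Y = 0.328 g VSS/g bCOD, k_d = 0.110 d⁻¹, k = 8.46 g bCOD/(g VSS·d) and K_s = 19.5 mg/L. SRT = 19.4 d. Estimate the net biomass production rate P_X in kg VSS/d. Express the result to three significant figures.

P_X ≈ 546 kg VSS/d

From the Monod/SRT balance for a CMAS, S = K_s·(1+k_d θ_c)/[θ_c·(Y k − k_d) − 1] = 19.5 × (1 + 0.110 × 19.4) / [19.4 × (0.328 × 8.46 − 0.110) − 1] = 61.11 / 50.70 = 1.205 mg/L.
Observed yield with endogenous decay: Y_obs = Y / (1 + k_d·θ_c) = 0.328 / (1 + 0.110 × 19.4) = 0.328 / 3.134 = 0.1047 g VSS/g bCOD.
ΔS = 283 − 1.21 = 281.8 mg/L, so the substrate removal rate is 18500 × 281.8/1000 = 5213 kg bCOD/d.
Net biomass production P_X = Y_obs × Q·(S₀ − S) = 0.1047 × 5213 = 545.6 kg VSS/d.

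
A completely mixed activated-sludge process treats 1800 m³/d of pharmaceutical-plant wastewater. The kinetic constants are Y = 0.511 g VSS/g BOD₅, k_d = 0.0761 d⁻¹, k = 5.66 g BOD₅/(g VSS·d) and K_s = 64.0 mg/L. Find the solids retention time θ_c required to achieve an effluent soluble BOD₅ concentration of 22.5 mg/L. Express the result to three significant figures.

θ_c ≈ 1.48 d

From 1/θ_c = Y·k·S/(K_s + S) − k_d: Y·k·S/(K_s+S) = 0.511 × 5.66 × 22.5 / (64.0 + 22.5) = 0.7523 d⁻¹.
Then 1/θ_c = μ − k_d = 0.7523 − 0.0761 = 0.6762 d⁻¹, giving θ_c = 1.479 d.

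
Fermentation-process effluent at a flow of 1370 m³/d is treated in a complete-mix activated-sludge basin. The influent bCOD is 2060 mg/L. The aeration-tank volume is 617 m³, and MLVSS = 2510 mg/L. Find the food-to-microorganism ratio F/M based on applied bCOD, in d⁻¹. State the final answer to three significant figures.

F/M = applied load / biomass = Q·S₀/(V·X) = 1370 × 2060 / (617.0 × 2510) = 1.822 d⁻¹.

F/M ≈ 1.82 d⁻¹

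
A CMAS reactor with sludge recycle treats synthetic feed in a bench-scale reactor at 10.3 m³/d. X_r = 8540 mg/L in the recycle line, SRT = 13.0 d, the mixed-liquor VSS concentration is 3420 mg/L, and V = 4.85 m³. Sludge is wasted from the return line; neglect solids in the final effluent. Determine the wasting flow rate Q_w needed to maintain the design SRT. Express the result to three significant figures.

Wasting from the return line (neglecting effluent solids): Q_w = V·X / (θ_c·X_r) = 4.850 × 3420 / (13.0 × 8540) = 0.1494 m³/d.

Q_w ≈ 0.149 m³/d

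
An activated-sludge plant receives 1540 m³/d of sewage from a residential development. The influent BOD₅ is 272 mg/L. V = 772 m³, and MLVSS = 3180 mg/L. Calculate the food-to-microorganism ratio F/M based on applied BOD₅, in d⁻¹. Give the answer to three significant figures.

F/M = applied load / biomass = Q·S₀/(V·X) = 1540 × 272 / (772.0 × 3180) = 0.1706 d⁻¹.

F/M ≈ 0.171 d⁻¹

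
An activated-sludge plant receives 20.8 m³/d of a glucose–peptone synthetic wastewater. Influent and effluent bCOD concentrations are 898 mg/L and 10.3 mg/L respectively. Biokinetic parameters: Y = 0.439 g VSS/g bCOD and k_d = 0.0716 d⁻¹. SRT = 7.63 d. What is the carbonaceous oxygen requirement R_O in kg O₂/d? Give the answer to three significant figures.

R_O ≈ 11.0 kg O₂/d

Y_obs = Y / (1 + k_d θ_c) = 0.439 / (1 + 0.0716 × 7.63) = 0.439 / 1.546 = 0.2839.
ΔS = 898 − 10.3 = 887.7 mg/L, so the substrate removal rate is 20.8 × 887.7/1000 = 18.46 kg bCOD/d.
P_X = Y_obs·Q·(S₀ − S) = 0.2839 × 18.46 = 5.242 kg VSS/d.
R_O = Q·ΔS − 1.42 P_X = 18.46 − 7.444 = 11.02 kg O₂/d.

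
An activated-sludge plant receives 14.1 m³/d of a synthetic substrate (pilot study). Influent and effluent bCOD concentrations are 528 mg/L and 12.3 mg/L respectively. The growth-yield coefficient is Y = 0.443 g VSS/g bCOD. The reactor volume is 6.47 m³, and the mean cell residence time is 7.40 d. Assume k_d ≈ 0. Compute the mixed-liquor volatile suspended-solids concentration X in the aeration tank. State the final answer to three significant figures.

X ≈ 3680 mg/L

X = Y·Q·ΔS·θ_c / V = 0.443 × 14.1 × (528 − 12.3) × 7.40 / 6.47 = 3684 mg/L.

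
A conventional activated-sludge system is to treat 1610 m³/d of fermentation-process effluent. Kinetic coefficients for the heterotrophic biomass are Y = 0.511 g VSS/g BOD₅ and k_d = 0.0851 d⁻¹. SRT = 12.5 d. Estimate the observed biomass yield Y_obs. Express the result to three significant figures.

Y_obs ≈ 0.248 g VSS/g BOD₅

Y_obs = Y / (1 + k_d θ_c) = 0.511 / (1 + 0.0851 × 12.5) = 0.511 / 2.064 = 0.2476.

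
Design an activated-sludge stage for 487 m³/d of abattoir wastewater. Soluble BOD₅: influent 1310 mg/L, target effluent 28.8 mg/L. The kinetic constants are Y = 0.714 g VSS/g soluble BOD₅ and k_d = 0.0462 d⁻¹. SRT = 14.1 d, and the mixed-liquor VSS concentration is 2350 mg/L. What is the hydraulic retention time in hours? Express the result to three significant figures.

Steady-state biomass mass balance: V·X·(1 + k_d·θ_c) = Y·Q·(S₀ − S)·θ_c, so V = 0.714 × 487 × (1310 − 28.8) × 14.1 / [2350 × (1 + 0.0462 × 14.1)] = 6.28×10^6 / 3881 = 1619 m³.
Hydraulic retention time τ = V/Q = 1619 / 487 = 3.324 d = 79.77 h.

τ ≈ 79.8 h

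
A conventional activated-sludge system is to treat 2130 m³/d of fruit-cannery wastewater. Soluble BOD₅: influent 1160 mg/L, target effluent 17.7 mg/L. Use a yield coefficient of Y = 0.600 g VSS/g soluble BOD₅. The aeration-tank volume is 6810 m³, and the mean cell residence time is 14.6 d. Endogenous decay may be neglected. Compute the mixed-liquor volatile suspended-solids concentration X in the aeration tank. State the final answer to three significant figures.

Without decay, X = Y Q (S₀−S) θ_c / V = 0.600 × 2130 × (1160 − 17.7) × 14.6 / 6810 = 3130 mg/L.

X ≈ 3130 mg/L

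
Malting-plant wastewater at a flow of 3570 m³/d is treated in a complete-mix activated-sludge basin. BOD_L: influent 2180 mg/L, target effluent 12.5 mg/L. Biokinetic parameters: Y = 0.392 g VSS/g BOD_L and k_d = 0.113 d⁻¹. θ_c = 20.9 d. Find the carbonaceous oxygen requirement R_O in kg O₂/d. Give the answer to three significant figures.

R_O ≈ 6460 kg O₂/d

Observed yield with endogenous decay: Y_obs = Y / (1 + k_d·θ_c) = 0.392 / (1 + 0.113 × 20.9) = 0.392 / 3.362 = 0.1166 g VSS/g BOD_L.
Q·(S₀ − S) = 3570 × (2180 − 12.5) × 10⁻³ = 7738 kg/d removed.
Net sludge production P_X = 0.1166 × 7738 = 902.3 kg VSS/d.
Carbonaceous O₂ demand = substrate oxidised − cell-mass equivalent = 7738 − 1.42 × 902.3 = 6457 kg O₂/d.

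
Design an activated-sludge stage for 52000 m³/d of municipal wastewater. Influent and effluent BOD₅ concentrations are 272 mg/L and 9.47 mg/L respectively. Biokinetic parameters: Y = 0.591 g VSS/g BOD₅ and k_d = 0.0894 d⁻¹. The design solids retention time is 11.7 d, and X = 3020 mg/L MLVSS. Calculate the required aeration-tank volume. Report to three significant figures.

V ≈ 15300 m³

Rearranging the biomass balance for a CMAS with decay, V = Y·Q·ΔS·θ_c / [X·(1+k_d θ_c)] = 0.591 × 52000 × (272 − 9.47) × 11.7 / [3020 × (1 + 0.0894 × 11.7)] = 9.44×10^7 / 6179 = 15277 m³.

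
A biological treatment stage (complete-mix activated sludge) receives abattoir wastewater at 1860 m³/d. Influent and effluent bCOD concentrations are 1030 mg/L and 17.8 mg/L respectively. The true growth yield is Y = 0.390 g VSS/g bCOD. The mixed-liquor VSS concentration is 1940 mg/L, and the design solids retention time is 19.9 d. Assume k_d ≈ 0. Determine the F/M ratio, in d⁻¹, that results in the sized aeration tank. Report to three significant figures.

F/M ≈ 0.131 d⁻¹

Biomass mass balance (decay neglected): V·X = Y·Q·(S₀ − S)·θ_c, so V = 0.390 × 1860 × (1030 − 17.8) × 19.9 / 1940 = 7532 m³.
F/M = applied load / biomass = Q·S₀/(V·X) = 1860 × 1030 / (7532 × 1940) = 0.1311 d⁻¹.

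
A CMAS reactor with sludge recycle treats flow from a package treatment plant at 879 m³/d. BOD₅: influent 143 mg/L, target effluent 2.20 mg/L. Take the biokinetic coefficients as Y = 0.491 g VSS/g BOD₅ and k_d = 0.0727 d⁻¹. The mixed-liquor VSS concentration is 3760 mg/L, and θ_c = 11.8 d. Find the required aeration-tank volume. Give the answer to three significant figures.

Steady-state biomass mass balance: V·X·(1 + k_d·θ_c) = Y·Q·(S₀ − S)·θ_c, so V = 0.491 × 879 × (143 − 2.20) × 11.8 / [3760 × (1 + 0.0727 × 11.8)] = 7.17×10^5 / 6986 = 102.6 m³.

V ≈ 103 m³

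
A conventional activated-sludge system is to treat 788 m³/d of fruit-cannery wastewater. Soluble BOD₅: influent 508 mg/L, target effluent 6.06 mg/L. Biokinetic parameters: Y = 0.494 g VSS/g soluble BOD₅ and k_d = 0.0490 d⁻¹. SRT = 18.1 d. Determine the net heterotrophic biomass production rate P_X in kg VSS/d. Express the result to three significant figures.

P_X ≈ 104 kg VSS/d

Y_obs = Y / (1 + k_d θ_c) = 0.494 / (1 + 0.0490 × 18.1) = 0.494 / 1.887 = 0.2618.
Q·(S₀ − S) = 788 × (508 − 6.06) × 10⁻³ = 395.5 kg/d removed.
Biomass produced: P_X = Y_obs·Q·ΔS = 0.2618 × 395.5 ≈ 103.6 kg VSS/d.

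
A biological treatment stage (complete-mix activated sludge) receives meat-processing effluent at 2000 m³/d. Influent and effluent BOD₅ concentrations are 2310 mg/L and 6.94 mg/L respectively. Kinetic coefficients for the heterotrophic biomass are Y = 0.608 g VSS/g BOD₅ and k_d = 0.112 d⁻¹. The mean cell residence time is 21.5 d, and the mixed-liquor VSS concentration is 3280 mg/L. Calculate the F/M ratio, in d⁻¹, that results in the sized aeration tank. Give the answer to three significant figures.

From the SRT design equation V = Y Q (S₀−S) θ_c / [X (1 + k_d θ_c)] = 0.608 × 2000 × (2310 − 6.94) × 21.5 / [3280 × (1 + 0.112 × 21.5)] = 6.02×10^7 / 11178 = 5386 m³.
Food-to-microorganism ratio F/M = Q S₀ / (V X) = 2000 × 2310 / (5386 × 3280) = 0.2615 d⁻¹.

F/M ≈ 0.261 d⁻¹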